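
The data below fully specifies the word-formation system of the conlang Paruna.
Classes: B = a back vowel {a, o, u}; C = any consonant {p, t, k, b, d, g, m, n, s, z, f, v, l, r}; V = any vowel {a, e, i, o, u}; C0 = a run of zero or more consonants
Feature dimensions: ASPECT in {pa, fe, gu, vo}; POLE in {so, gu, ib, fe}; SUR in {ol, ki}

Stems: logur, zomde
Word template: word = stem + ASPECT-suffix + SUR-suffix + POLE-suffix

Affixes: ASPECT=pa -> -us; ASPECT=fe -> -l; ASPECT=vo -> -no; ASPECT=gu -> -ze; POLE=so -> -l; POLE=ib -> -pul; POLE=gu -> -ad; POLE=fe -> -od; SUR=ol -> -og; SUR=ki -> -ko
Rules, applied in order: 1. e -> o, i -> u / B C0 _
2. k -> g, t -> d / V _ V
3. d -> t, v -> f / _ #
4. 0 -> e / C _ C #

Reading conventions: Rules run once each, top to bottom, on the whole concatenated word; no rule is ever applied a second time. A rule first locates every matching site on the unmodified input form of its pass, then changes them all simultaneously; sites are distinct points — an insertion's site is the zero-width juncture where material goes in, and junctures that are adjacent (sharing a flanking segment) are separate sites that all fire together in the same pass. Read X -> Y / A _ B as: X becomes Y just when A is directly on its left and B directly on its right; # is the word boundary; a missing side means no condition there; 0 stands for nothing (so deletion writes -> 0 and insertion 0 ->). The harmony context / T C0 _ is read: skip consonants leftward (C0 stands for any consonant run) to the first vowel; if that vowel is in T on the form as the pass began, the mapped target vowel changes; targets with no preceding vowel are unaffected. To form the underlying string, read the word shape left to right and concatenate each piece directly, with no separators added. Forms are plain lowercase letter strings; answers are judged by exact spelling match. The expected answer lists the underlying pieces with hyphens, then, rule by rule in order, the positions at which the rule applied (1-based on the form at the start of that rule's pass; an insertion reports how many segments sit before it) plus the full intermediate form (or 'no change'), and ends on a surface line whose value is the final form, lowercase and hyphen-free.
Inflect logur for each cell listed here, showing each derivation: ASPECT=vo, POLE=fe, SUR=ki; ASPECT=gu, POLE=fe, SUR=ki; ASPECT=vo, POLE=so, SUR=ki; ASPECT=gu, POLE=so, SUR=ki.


cell ASPECT=vo, POLE=fe, SUR=ki:
underlying: logur-no-ko-od
1. e -> o, i -> u / B C0 _: no change
2. k -> g, t -> d / V _ V: fires at position(s) 8: logurnogood
3. d -> t, v -> f / _ #: fires at position(s) 11: logurnogoot
4. 0 -> e / C _ C #: no change
surface: logurnogoot

cell ASPECT=gu, POLE=fe, SUR=ki:
underlying: logur-ze-ko-od
1. e -> o, i -> u / B C0 _: fires at position(s) 7: logurzokood
2. k -> g, t -> d / V _ V: fires at position(s) 8: logurzogood
3. d -> t, v -> f / _ #: fires at position(s) 11: logurzogoot
4. 0 -> e / C _ C #: no change
surface: logurzogoot

cell ASPECT=vo, POLE=so, SUR=ki:
underlying: logur-no-ko-l
1. e -> o, i -> u / B C0 _: no change
2. k -> g, t -> d / V _ V: fires at position(s) 8: logurnogol
3. d -> t, v -> f / _ #: no change
4. 0 -> e / C _ C #: no change
surface: logurnogol

cell ASPECT=gu, POLE=so, SUR=ki:
underlying: logur-ze-ko-l
1. e -> o, i -> u / B C0 _: fires at position(s) 7: logurzokol
2. k -> g, t -> d / V _ V: fires at position(s) 8: logurzogol
3. d -> t, v -> f / _ #: no change
4. 0 -> e / C _ C #: no change
surface: logurzogol


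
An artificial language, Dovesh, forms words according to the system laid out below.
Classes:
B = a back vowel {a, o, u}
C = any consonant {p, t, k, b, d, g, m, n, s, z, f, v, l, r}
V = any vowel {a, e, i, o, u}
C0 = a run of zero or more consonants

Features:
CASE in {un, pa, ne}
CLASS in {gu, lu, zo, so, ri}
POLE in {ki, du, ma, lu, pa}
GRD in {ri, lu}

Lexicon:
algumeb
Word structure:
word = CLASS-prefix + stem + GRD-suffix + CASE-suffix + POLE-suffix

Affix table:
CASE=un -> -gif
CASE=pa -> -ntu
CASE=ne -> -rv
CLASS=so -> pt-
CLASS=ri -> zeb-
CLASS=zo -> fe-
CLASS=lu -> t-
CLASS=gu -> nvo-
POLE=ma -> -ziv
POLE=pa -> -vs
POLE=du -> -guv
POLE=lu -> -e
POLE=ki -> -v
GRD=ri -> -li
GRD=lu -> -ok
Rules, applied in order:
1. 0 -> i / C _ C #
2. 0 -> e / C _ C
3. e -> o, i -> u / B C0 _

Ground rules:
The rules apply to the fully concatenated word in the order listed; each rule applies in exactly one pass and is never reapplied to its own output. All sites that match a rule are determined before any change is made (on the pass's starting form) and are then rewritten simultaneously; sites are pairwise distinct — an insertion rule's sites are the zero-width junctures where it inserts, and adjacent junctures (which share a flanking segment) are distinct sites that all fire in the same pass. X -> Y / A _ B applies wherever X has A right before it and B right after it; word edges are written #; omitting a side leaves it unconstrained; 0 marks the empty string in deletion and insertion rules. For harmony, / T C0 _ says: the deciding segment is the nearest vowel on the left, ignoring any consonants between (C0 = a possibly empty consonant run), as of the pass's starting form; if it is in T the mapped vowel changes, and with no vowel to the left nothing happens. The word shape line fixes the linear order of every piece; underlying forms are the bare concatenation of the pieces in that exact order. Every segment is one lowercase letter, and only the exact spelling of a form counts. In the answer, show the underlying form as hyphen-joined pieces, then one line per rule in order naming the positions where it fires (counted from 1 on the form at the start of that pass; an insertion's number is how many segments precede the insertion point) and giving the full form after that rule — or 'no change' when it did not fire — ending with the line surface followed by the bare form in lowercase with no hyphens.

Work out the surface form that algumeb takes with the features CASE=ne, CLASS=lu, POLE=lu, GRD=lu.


underlying: t-algumeb-ok-rv-e
1. 0 -> i / C _ C #: no change
2. 0 -> e / C _ C: inserts after position(s) 3, 10, 11: talegumebokereve
3. e -> o, i -> u / B C0 _: fires at position(s) 4, 8, 12: talogumobokoreve
surface: talogumobokoreve


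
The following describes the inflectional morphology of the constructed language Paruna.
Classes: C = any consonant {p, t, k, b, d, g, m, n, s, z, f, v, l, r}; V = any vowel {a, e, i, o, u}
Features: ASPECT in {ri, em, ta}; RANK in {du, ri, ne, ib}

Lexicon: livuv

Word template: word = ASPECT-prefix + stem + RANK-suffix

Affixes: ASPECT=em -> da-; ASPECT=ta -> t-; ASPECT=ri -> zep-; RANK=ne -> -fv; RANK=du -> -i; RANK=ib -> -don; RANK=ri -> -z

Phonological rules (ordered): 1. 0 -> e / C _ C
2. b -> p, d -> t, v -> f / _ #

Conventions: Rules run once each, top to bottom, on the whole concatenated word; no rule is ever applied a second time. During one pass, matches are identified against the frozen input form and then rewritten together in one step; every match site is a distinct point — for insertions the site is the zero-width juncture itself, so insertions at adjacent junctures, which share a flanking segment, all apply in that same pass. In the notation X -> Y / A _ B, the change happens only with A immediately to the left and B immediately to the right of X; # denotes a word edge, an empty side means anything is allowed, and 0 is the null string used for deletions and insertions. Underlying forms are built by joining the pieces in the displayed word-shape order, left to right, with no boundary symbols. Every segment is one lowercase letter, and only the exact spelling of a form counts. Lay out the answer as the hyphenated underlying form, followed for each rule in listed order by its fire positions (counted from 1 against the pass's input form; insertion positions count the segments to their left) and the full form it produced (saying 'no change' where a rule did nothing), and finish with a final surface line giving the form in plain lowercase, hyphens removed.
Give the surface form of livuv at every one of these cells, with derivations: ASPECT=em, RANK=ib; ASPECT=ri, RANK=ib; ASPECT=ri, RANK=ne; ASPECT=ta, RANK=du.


cell ASPECT=em, RANK=ib:
underlying: da-livuv-don
1. 0 -> e / C _ C: inserts after position(s) 7: dalivuvedon
2. b -> p, d -> t, v -> f / _ #: no change
surface: dalivuvedon

cell ASPECT=ri, RANK=ib:
underlying: zep-livuv-don
1. 0 -> e / C _ C: inserts after position(s) 3, 8: zepelivuvedon
2. b -> p, d -> t, v -> f / _ #: no change
surface: zepelivuvedon

cell ASPECT=ri, RANK=ne:
underlying: zep-livuv-fv
1. 0 -> e / C _ C: inserts after position(s) 3, 8, 9: zepelivuvefev
2. b -> p, d -> t, v -> f / _ #: fires at position(s) 13: zepelivuvefef
surface: zepelivuvefef

cell ASPECT=ta, RANK=du:
underlying: t-livuv-i
1. 0 -> e / C _ C: inserts after position(s) 1: telivuvi
2. b -> p, d -> t, v -> f / _ #: no change
surface: telivuvi


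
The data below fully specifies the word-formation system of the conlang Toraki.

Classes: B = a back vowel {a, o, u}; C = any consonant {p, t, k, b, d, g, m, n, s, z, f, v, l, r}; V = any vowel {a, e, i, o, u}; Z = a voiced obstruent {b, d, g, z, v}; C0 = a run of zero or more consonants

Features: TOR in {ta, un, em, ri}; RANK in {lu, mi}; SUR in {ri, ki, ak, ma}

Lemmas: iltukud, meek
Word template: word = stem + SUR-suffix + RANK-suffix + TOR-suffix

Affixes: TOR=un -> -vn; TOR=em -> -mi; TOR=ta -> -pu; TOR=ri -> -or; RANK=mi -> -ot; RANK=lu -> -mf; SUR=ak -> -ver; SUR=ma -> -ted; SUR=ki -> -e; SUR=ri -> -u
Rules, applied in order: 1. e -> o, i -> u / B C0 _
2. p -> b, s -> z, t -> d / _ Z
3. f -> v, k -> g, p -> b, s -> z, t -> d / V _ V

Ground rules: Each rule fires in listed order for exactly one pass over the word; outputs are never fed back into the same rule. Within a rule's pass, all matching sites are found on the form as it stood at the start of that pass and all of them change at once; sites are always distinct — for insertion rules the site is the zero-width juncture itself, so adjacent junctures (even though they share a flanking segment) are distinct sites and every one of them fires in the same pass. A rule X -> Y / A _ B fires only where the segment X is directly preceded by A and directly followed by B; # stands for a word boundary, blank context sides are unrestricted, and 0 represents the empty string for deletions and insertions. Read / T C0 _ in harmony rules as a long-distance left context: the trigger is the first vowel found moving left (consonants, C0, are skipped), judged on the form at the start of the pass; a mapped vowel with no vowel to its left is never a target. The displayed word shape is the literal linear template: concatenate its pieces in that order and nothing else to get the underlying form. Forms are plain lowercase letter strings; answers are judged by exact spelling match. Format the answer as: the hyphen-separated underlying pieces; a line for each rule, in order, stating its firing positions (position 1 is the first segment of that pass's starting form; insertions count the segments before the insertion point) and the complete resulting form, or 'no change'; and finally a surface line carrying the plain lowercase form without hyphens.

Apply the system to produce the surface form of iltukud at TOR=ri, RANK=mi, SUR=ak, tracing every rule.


underlying: iltukud-ver-ot-or
1. e -> o, i -> u / B C0 _: fires at position(s) 9: iltukudvorotor
2. p -> b, s -> z, t -> d / _ Z: no change
3. f -> v, k -> g, p -> b, s -> z, t -> d / V _ V: fires at position(s) 5, 12: iltugudvorodor
surface: iltugudvorodor


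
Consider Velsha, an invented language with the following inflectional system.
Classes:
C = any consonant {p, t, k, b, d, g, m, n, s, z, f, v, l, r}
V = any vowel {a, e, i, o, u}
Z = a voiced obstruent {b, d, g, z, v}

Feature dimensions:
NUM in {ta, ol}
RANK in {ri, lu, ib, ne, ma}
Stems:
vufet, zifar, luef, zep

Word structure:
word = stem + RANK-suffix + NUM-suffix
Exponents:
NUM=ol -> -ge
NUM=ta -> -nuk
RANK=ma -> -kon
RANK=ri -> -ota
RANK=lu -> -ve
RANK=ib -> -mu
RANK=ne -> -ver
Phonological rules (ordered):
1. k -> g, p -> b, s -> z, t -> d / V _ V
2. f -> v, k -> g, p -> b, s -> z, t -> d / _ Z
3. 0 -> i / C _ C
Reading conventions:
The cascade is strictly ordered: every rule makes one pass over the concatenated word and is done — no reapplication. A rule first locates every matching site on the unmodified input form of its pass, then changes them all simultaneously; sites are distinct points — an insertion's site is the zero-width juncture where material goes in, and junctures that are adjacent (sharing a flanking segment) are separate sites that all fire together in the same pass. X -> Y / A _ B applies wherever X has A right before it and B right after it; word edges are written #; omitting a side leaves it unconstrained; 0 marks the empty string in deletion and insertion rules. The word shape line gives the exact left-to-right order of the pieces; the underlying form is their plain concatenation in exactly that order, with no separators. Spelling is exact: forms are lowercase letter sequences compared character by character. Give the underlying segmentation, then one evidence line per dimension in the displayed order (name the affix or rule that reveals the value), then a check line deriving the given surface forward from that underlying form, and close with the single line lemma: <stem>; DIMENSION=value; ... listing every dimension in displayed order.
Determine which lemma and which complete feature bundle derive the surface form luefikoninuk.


underlying: luef-kon-nuk
NUM=ta - signalled by the affix -nuk
RANK=ma - signalled by the affix -kon
check: luefkonnuk -> luefkonnuk -> luefkonnuk -> luefikoninuk
lemma: luef; NUM=ta; RANK=ma


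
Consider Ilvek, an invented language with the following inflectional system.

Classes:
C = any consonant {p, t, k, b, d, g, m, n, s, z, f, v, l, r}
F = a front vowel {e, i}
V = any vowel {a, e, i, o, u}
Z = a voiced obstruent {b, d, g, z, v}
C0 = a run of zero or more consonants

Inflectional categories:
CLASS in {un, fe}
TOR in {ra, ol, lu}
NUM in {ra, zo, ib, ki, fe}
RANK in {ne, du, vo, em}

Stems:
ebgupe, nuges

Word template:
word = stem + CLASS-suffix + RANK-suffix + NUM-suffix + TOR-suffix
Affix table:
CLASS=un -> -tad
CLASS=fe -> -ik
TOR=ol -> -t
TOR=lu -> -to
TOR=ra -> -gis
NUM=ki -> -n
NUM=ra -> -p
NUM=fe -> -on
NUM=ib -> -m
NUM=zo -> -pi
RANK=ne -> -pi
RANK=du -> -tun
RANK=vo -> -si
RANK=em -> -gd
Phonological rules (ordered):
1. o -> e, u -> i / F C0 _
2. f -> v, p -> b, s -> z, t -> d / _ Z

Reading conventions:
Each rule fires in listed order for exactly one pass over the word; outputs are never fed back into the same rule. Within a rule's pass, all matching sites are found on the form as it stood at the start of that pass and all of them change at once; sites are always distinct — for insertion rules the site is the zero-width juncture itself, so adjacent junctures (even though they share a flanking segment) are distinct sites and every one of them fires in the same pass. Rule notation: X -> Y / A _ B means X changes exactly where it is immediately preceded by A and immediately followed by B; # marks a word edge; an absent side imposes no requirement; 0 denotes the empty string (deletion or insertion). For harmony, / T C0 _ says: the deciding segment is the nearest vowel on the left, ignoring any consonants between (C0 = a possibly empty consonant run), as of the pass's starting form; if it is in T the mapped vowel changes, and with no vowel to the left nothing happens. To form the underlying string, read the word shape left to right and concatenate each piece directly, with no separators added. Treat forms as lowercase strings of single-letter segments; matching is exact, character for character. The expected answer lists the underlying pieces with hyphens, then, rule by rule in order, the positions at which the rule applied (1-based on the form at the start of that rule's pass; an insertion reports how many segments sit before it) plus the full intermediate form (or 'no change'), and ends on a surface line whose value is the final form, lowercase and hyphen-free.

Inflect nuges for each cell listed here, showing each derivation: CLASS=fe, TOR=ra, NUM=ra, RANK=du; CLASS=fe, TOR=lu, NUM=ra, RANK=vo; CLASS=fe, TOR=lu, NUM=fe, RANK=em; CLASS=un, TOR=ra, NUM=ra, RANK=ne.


cell CLASS=fe, TOR=ra, NUM=ra, RANK=du:
underlying: nuges-ik-tun-p-gis
1. o -> e, u -> i / F C0 _: fires at position(s) 9: nugesiktinpgis
2. f -> v, p -> b, s -> z, t -> d / _ Z: fires at position(s) 11: nugesiktinbgis
surface: nugesiktinbgis

cell CLASS=fe, TOR=lu, NUM=ra, RANK=vo:
underlying: nuges-ik-si-p-to
1. o -> e, u -> i / F C0 _: fires at position(s) 12: nugesiksipte
2. f -> v, p -> b, s -> z, t -> d / _ Z: no change
surface: nugesiksipte

cell CLASS=fe, TOR=lu, NUM=fe, RANK=em:
underlying: nuges-ik-gd-on-to
1. o -> e, u -> i / F C0 _: fires at position(s) 10: nugesikgdento
2. f -> v, p -> b, s -> z, t -> d / _ Z: no change
surface: nugesikgdento

cell CLASS=un, TOR=ra, NUM=ra, RANK=ne:
underlying: nuges-tad-pi-p-gis
1. o -> e, u -> i / F C0 _: no change
2. f -> v, p -> b, s -> z, t -> d / _ Z: fires at position(s) 11: nugestadpibgis
surface: nugestadpibgis


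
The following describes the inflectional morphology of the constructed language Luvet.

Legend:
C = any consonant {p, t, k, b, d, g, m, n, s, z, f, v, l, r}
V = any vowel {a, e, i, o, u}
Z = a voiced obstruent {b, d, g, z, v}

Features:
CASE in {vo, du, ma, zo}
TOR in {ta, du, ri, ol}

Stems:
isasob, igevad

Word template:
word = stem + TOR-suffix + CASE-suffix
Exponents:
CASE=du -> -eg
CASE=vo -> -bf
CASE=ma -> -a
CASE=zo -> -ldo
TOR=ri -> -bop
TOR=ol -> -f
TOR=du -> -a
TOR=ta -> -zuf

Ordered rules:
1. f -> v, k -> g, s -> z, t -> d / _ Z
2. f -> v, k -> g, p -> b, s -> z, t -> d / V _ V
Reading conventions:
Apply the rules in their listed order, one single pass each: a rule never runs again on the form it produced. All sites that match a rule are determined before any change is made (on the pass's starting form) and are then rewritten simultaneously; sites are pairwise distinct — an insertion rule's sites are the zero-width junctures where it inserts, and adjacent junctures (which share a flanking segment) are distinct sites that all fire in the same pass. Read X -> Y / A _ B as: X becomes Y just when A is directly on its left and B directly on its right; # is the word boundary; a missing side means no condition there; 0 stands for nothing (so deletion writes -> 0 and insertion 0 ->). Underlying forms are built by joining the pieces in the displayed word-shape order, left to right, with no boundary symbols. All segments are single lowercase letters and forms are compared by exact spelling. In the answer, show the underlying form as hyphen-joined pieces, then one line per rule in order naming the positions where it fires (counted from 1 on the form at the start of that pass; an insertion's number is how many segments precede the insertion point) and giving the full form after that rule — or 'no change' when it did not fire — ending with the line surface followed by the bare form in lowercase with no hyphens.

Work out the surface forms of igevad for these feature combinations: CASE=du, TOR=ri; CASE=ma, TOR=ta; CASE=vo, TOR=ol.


cell CASE=du, TOR=ri:
underlying: igevad-bop-eg
1. f -> v, k -> g, s -> z, t -> d / _ Z: no change
2. f -> v, k -> g, p -> b, s -> z, t -> d / V _ V: fires at position(s) 9: igevadbobeg
surface: igevadbobeg

cell CASE=ma, TOR=ta:
underlying: igevad-zuf-a
1. f -> v, k -> g, s -> z, t -> d / _ Z: no change
2. f -> v, k -> g, p -> b, s -> z, t -> d / V _ V: fires at position(s) 9: igevadzuva
surface: igevadzuva

cell CASE=vo, TOR=ol:
underlying: igevad-f-bf
1. f -> v, k -> g, s -> z, t -> d / _ Z: fires at position(s) 7: igevadvbf
2. f -> v, k -> g, p -> b, s -> z, t -> d / V _ V: no change
surface: igevadvbf


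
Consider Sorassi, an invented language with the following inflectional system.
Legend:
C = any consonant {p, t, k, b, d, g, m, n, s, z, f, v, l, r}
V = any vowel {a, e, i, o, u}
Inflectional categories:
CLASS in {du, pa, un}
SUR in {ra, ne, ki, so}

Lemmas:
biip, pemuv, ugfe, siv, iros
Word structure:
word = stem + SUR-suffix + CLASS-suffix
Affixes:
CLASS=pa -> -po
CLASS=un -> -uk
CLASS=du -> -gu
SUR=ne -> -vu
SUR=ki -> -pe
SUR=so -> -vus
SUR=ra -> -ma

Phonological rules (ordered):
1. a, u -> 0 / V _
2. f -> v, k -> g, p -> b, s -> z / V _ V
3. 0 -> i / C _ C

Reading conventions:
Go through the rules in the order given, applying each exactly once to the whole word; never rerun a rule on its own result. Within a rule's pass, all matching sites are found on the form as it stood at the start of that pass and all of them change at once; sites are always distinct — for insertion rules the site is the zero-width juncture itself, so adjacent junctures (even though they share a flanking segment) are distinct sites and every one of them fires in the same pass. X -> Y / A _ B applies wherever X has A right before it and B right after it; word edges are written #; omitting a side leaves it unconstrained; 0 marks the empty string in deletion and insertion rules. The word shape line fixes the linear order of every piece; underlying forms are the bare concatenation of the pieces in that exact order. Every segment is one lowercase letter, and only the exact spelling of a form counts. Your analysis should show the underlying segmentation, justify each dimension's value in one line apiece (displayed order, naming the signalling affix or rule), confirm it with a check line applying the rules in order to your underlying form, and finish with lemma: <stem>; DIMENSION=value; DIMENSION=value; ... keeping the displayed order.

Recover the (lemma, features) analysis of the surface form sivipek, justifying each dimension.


underlying: siv-pe-uk
CLASS=un - signalled by the affix -uk
SUR=ki - signalled by the affix -pe
check: sivpeuk -> sivpek -> sivpek -> sivipek
lemma: siv; CLASS=un; SUR=ki


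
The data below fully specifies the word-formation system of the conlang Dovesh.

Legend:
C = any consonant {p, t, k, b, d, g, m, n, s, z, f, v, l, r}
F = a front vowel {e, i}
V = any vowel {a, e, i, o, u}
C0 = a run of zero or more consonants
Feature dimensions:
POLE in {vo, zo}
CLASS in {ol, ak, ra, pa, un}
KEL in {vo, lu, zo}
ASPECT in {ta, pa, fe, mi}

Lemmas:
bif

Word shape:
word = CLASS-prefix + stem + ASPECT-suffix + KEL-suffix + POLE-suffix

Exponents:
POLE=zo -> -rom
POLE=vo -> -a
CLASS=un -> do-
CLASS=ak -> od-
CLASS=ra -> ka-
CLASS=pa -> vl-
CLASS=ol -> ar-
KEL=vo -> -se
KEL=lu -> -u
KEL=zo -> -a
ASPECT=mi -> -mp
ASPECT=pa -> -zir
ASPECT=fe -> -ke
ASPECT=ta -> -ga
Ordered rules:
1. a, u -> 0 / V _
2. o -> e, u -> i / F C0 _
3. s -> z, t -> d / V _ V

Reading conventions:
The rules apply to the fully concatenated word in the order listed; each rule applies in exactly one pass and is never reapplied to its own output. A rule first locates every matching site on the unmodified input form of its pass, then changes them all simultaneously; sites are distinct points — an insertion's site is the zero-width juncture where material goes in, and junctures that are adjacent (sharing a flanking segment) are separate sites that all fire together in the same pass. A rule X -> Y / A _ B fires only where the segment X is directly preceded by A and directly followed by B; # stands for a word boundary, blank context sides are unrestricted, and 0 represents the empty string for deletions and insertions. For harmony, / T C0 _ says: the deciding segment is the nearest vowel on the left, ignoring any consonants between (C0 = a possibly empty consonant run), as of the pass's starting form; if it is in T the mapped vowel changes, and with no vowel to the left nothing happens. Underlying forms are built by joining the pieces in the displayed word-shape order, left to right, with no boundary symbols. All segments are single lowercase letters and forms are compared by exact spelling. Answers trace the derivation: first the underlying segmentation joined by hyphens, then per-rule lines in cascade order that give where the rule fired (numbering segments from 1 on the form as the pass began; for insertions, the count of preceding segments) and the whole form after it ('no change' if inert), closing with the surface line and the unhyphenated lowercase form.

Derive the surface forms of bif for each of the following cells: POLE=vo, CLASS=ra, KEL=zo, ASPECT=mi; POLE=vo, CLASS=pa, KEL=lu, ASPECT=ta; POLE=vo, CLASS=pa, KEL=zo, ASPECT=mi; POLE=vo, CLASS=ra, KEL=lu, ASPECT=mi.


cell POLE=vo, CLASS=ra, KEL=zo, ASPECT=mi:
underlying: ka-bif-mp-a-a
1. a, u -> 0 / V _: fires at position(s) 9: kabifmpa
2. o -> e, u -> i / F C0 _: no change
3. s -> z, t -> d / V _ V: no change
surface: kabifmpa

cell POLE=vo, CLASS=pa, KEL=lu, ASPECT=ta:
underlying: vl-bif-ga-u-a
1. a, u -> 0 / V _: fires at position(s) 8, 9: vlbifga
2. o -> e, u -> i / F C0 _: no change
3. s -> z, t -> d / V _ V: no change
surface: vlbifga

cell POLE=vo, CLASS=pa, KEL=zo, ASPECT=mi:
underlying: vl-bif-mp-a-a
1. a, u -> 0 / V _: fires at position(s) 9: vlbifmpa
2. o -> e, u -> i / F C0 _: no change
3. s -> z, t -> d / V _ V: no change
surface: vlbifmpa

cell POLE=vo, CLASS=ra, KEL=lu, ASPECT=mi:
underlying: ka-bif-mp-u-a
1. a, u -> 0 / V _: fires at position(s) 9: kabifmpu
2. o -> e, u -> i / F C0 _: fires at position(s) 8: kabifmpi
3. s -> z, t -> d / V _ V: no change
surface: kabifmpi


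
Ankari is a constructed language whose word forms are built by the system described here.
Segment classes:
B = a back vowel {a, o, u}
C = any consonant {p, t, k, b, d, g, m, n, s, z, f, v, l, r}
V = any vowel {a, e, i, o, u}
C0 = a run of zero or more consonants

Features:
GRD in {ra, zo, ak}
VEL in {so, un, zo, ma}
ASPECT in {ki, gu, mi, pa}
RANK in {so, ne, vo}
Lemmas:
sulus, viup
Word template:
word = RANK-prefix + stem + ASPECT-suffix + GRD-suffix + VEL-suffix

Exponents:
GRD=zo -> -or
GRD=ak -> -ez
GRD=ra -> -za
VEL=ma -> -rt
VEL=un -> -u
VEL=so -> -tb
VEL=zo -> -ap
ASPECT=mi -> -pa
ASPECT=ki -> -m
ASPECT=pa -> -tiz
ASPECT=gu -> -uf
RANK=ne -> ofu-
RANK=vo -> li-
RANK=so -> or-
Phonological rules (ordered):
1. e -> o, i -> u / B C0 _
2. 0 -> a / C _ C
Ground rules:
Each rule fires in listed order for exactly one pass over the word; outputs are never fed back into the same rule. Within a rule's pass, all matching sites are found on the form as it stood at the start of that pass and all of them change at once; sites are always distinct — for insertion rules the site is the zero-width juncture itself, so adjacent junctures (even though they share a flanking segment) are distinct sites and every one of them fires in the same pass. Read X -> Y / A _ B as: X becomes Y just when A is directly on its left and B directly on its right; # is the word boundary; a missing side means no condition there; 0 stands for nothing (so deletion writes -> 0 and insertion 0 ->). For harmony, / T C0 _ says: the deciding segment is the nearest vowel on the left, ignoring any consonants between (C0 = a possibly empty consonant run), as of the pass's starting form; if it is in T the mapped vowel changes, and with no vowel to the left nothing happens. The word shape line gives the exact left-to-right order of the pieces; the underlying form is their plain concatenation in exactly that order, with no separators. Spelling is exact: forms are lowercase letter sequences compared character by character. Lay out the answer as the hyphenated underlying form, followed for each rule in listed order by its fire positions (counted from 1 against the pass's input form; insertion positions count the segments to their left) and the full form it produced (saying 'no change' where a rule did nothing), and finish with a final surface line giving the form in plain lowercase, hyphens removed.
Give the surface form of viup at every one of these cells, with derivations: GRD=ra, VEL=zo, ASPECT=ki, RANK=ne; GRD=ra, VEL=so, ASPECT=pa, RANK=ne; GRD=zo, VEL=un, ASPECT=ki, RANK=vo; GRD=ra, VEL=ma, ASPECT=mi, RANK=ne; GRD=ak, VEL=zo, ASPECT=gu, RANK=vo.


cell GRD=ra, VEL=zo, ASPECT=ki, RANK=ne:
underlying: ofu-viup-m-za-ap
1. e -> o, i -> u / B C0 _: fires at position(s) 5: ofuvuupmzaap
2. 0 -> a / C _ C: inserts after position(s) 7, 8: ofuvuupamazaap
surface: ofuvuupamazaap

cell GRD=ra, VEL=so, ASPECT=pa, RANK=ne:
underlying: ofu-viup-tiz-za-tb
1. e -> o, i -> u / B C0 _: fires at position(s) 5, 9: ofuvuuptuzzatb
2. 0 -> a / C _ C: inserts after position(s) 7, 10, 13: ofuvuupatuzazatab
surface: ofuvuupatuzazatab

cell GRD=zo, VEL=un, ASPECT=ki, RANK=vo:
underlying: li-viup-m-or-u
1. e -> o, i -> u / B C0 _: no change
2. 0 -> a / C _ C: inserts after position(s) 6: liviupamoru
surface: liviupamoru

cell GRD=ra, VEL=ma, ASPECT=mi, RANK=ne:
underlying: ofu-viup-pa-za-rt
1. e -> o, i -> u / B C0 _: fires at position(s) 5: ofuvuuppazart
2. 0 -> a / C _ C: inserts after position(s) 7, 12: ofuvuupapazarat
surface: ofuvuupapazarat

cell GRD=ak, VEL=zo, ASPECT=gu, RANK=vo:
underlying: li-viup-uf-ez-ap
1. e -> o, i -> u / B C0 _: fires at position(s) 9: liviupufozap
2. 0 -> a / C _ C: no change
surface: liviupufozap


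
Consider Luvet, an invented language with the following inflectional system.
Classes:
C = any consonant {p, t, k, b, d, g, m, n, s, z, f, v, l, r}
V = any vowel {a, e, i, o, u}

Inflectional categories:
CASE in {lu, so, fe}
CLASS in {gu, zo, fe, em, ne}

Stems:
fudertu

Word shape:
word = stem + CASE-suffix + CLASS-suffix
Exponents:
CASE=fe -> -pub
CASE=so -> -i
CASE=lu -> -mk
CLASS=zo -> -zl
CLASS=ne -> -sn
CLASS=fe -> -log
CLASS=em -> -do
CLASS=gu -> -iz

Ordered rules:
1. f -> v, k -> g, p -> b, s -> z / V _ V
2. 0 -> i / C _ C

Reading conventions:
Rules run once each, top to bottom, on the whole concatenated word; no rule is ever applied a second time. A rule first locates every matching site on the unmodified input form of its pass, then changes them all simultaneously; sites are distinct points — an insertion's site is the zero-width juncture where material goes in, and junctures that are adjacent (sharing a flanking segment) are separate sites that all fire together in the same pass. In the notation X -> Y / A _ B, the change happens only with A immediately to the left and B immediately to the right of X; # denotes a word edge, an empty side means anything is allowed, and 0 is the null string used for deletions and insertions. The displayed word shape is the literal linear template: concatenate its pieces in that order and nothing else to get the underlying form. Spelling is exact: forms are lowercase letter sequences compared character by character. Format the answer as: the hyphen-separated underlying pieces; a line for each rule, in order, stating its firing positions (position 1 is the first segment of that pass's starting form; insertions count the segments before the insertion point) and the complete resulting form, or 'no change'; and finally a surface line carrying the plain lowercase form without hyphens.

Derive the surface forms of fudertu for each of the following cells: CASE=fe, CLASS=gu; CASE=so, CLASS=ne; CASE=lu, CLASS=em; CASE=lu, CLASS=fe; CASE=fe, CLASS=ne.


cell CASE=fe, CLASS=gu:
underlying: fudertu-pub-iz
1. f -> v, k -> g, p -> b, s -> z / V _ V: fires at position(s) 8: fudertububiz
2. 0 -> i / C _ C: inserts after position(s) 5: fuderitububiz
surface: fuderitububiz

cell CASE=so, CLASS=ne:
underlying: fudertu-i-sn
1. f -> v, k -> g, p -> b, s -> z / V _ V: no change
2. 0 -> i / C _ C: inserts after position(s) 5, 9: fuderituisin
surface: fuderituisin

cell CASE=lu, CLASS=em:
underlying: fudertu-mk-do
1. f -> v, k -> g, p -> b, s -> z / V _ V: no change
2. 0 -> i / C _ C: inserts after position(s) 5, 8, 9: fuderitumikido
surface: fuderitumikido

cell CASE=lu, CLASS=fe:
underlying: fudertu-mk-log
1. f -> v, k -> g, p -> b, s -> z / V _ V: no change
2. 0 -> i / C _ C: inserts after position(s) 5, 8, 9: fuderitumikilog
surface: fuderitumikilog

cell CASE=fe, CLASS=ne:
underlying: fudertu-pub-sn
1. f -> v, k -> g, p -> b, s -> z / V _ V: fires at position(s) 8: fudertububsn
2. 0 -> i / C _ C: inserts after position(s) 5, 10, 11: fuderitububisin
surface: fuderitububisin


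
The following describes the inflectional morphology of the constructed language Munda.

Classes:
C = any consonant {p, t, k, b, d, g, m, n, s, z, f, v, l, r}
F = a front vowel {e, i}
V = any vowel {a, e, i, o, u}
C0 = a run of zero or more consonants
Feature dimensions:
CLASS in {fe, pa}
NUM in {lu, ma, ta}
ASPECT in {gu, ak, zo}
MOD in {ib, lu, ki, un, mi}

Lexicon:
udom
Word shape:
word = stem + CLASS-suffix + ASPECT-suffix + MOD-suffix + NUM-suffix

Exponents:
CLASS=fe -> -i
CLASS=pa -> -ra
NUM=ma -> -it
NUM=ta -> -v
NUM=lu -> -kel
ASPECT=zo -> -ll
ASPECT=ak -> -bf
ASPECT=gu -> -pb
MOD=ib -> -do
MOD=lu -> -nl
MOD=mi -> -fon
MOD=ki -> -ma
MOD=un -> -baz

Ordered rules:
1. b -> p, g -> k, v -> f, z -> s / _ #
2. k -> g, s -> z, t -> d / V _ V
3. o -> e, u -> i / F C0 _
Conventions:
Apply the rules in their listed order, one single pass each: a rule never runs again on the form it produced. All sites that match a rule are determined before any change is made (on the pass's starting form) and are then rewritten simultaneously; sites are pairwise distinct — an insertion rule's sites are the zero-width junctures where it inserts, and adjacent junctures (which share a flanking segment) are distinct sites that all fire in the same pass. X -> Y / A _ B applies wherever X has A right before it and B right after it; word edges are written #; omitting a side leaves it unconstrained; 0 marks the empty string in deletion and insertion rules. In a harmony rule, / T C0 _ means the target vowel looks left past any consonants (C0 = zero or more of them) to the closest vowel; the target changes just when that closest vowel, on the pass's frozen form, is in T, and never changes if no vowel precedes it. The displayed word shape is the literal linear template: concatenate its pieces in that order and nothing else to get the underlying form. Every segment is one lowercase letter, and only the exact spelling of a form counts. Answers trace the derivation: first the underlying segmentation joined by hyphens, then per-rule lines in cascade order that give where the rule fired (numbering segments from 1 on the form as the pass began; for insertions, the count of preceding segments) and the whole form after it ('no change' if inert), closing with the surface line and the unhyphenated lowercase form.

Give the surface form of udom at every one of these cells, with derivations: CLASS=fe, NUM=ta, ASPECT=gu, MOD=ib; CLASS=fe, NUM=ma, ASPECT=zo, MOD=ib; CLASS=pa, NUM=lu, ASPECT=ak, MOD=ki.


cell CLASS=fe, NUM=ta, ASPECT=gu, MOD=ib:
underlying: udom-i-pb-do-v
1. b -> p, g -> k, v -> f, z -> s / _ #: fires at position(s) 10: udomipbdof
2. k -> g, s -> z, t -> d / V _ V: no change
3. o -> e, u -> i / F C0 _: fires at position(s) 9: udomipbdef
surface: udomipbdef

cell CLASS=fe, NUM=ma, ASPECT=zo, MOD=ib:
underlying: udom-i-ll-do-it
1. b -> p, g -> k, v -> f, z -> s / _ #: no change
2. k -> g, s -> z, t -> d / V _ V: no change
3. o -> e, u -> i / F C0 _: fires at position(s) 9: udomilldeit
surface: udomilldeit

cell CLASS=pa, NUM=lu, ASPECT=ak, MOD=ki:
underlying: udom-ra-bf-ma-kel
1. b -> p, g -> k, v -> f, z -> s / _ #: no change
2. k -> g, s -> z, t -> d / V _ V: fires at position(s) 11: udomrabfmagel
3. o -> e, u -> i / F C0 _: no change
surface: udomrabfmagel


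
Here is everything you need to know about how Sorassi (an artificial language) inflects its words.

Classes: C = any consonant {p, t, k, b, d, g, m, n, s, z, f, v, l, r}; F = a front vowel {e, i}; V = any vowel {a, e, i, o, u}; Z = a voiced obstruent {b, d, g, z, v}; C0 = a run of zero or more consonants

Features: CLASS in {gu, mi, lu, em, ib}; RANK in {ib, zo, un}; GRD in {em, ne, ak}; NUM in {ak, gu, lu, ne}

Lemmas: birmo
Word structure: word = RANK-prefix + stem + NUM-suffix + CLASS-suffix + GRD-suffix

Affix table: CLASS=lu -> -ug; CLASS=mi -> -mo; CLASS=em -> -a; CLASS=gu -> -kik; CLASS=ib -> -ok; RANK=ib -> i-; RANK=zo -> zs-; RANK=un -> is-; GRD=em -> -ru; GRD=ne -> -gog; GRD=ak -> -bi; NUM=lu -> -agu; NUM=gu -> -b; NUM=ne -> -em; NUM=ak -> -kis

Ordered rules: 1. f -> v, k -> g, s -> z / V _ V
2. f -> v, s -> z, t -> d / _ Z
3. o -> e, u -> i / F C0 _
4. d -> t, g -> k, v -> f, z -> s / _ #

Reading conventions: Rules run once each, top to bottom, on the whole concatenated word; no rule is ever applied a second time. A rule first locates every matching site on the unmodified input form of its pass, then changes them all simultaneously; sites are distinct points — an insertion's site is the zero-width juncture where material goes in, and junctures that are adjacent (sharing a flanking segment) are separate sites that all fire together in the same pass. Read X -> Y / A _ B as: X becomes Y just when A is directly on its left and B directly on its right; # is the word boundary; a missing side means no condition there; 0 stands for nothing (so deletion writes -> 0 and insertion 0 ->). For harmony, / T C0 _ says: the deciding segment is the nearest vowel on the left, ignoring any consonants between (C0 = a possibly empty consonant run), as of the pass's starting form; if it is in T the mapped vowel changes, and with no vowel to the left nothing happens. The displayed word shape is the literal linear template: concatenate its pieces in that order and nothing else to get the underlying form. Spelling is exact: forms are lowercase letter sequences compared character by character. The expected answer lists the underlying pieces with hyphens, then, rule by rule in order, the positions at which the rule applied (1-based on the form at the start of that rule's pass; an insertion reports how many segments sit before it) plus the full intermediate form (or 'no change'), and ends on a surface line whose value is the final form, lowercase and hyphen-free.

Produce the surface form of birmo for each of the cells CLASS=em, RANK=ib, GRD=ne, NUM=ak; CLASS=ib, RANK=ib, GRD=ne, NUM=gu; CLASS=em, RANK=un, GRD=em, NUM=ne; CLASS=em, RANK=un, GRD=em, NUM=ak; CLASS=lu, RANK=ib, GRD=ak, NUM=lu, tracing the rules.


cell CLASS=em, RANK=ib, GRD=ne, NUM=ak:
underlying: i-birmo-kis-a-gog
1. f -> v, k -> g, s -> z / V _ V: fires at position(s) 7, 9: ibirmogizagog
2. f -> v, s -> z, t -> d / _ Z: no change
3. o -> e, u -> i / F C0 _: fires at position(s) 6: ibirmegizagog
4. d -> t, g -> k, v -> f, z -> s / _ #: fires at position(s) 13: ibirmegizagok
surface: ibirmegizagok

cell CLASS=ib, RANK=ib, GRD=ne, NUM=gu:
underlying: i-birmo-b-ok-gog
1. f -> v, k -> g, s -> z / V _ V: no change
2. f -> v, s -> z, t -> d / _ Z: no change
3. o -> e, u -> i / F C0 _: fires at position(s) 6: ibirmebokgog
4. d -> t, g -> k, v -> f, z -> s / _ #: fires at position(s) 12: ibirmebokgok
surface: ibirmebokgok

cell CLASS=em, RANK=un, GRD=em, NUM=ne:
underlying: is-birmo-em-a-ru
1. f -> v, k -> g, s -> z / V _ V: no change
2. f -> v, s -> z, t -> d / _ Z: fires at position(s) 2: izbirmoemaru
3. o -> e, u -> i / F C0 _: fires at position(s) 7: izbirmeemaru
4. d -> t, g -> k, v -> f, z -> s / _ #: no change
surface: izbirmeemaru

cell CLASS=em, RANK=un, GRD=em, NUM=ak:
underlying: is-birmo-kis-a-ru
1. f -> v, k -> g, s -> z / V _ V: fires at position(s) 8, 10: isbirmogizaru
2. f -> v, s -> z, t -> d / _ Z: fires at position(s) 2: izbirmogizaru
3. o -> e, u -> i / F C0 _: fires at position(s) 7: izbirmegizaru
4. d -> t, g -> k, v -> f, z -> s / _ #: no change
surface: izbirmegizaru

cell CLASS=lu, RANK=ib, GRD=ak, NUM=lu:
underlying: i-birmo-agu-ug-bi
1. f -> v, k -> g, s -> z / V _ V: no change
2. f -> v, s -> z, t -> d / _ Z: no change
3. o -> e, u -> i / F C0 _: fires at position(s) 6: ibirmeaguugbi
4. d -> t, g -> k, v -> f, z -> s / _ #: no change
surface: ibirmeaguugbi


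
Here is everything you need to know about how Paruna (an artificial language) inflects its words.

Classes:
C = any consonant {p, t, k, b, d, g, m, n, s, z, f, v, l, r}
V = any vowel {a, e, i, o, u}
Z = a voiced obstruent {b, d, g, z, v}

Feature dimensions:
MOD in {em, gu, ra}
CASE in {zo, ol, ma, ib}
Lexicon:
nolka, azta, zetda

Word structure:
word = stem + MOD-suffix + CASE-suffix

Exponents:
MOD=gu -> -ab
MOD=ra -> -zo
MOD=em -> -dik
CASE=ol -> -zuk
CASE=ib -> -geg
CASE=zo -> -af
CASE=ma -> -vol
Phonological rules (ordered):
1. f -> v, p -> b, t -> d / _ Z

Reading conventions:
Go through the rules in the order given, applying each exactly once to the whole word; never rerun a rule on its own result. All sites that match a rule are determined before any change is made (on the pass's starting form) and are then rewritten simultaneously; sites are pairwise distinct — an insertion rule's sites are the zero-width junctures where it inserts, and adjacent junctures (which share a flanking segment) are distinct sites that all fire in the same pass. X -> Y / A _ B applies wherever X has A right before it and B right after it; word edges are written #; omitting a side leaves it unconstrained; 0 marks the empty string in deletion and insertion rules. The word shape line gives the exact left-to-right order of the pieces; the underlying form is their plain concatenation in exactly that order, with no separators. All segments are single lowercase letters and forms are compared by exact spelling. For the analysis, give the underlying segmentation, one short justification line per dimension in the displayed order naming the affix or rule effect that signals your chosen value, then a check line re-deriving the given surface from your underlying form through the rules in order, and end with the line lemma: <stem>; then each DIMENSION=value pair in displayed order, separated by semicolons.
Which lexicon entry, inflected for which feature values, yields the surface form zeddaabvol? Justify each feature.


underlying: zetda-ab-vol
MOD=gu - signalled by the affix -ab
CASE=ma - signalled by the affix -vol
check: zetdaabvol -> zeddaabvol
lemma: zetda; MOD=gu; CASE=ma
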